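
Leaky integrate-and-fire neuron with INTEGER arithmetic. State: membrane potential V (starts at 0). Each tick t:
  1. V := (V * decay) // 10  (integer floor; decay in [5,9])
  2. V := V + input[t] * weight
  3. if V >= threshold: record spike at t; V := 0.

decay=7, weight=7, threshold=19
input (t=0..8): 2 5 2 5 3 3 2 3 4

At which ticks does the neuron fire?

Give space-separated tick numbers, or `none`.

t=0: input=2 -> V=14
t=1: input=5 -> V=0 FIRE
t=2: input=2 -> V=14
t=3: input=5 -> V=0 FIRE
t=4: input=3 -> V=0 FIRE
t=5: input=3 -> V=0 FIRE
t=6: input=2 -> V=14
t=7: input=3 -> V=0 FIRE
t=8: input=4 -> V=0 FIRE

Answer: 1 3 4 5 7 8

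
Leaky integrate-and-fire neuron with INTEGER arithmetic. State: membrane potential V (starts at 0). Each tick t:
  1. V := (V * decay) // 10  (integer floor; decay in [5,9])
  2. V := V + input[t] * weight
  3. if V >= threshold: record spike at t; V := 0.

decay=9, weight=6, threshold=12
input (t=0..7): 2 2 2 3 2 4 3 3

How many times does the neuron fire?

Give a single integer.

Answer: 8

Derivation:
t=0: input=2 -> V=0 FIRE
t=1: input=2 -> V=0 FIRE
t=2: input=2 -> V=0 FIRE
t=3: input=3 -> V=0 FIRE
t=4: input=2 -> V=0 FIRE
t=5: input=4 -> V=0 FIRE
t=6: input=3 -> V=0 FIRE
t=7: input=3 -> V=0 FIRE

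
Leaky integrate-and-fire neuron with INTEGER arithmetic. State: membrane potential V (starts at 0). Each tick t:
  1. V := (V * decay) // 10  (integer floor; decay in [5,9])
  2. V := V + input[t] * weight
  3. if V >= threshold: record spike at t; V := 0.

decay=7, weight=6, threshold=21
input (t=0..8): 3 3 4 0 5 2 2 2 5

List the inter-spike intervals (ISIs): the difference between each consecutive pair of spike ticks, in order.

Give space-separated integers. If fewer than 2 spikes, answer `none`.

Answer: 1 2 3 1

Derivation:
t=0: input=3 -> V=18
t=1: input=3 -> V=0 FIRE
t=2: input=4 -> V=0 FIRE
t=3: input=0 -> V=0
t=4: input=5 -> V=0 FIRE
t=5: input=2 -> V=12
t=6: input=2 -> V=20
t=7: input=2 -> V=0 FIRE
t=8: input=5 -> V=0 FIRE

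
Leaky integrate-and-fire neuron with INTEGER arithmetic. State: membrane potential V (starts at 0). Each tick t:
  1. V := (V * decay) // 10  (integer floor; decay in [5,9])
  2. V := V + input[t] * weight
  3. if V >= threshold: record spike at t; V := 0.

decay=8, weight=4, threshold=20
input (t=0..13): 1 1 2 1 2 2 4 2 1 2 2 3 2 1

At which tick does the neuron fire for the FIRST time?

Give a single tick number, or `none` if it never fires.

t=0: input=1 -> V=4
t=1: input=1 -> V=7
t=2: input=2 -> V=13
t=3: input=1 -> V=14
t=4: input=2 -> V=19
t=5: input=2 -> V=0 FIRE
t=6: input=4 -> V=16
t=7: input=2 -> V=0 FIRE
t=8: input=1 -> V=4
t=9: input=2 -> V=11
t=10: input=2 -> V=16
t=11: input=3 -> V=0 FIRE
t=12: input=2 -> V=8
t=13: input=1 -> V=10

Answer: 5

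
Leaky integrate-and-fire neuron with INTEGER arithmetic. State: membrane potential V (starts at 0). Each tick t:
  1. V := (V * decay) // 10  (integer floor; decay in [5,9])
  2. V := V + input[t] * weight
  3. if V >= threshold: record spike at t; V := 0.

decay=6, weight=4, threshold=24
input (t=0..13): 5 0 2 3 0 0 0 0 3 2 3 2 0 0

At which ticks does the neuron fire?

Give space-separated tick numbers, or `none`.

Answer: none

Derivation:
t=0: input=5 -> V=20
t=1: input=0 -> V=12
t=2: input=2 -> V=15
t=3: input=3 -> V=21
t=4: input=0 -> V=12
t=5: input=0 -> V=7
t=6: input=0 -> V=4
t=7: input=0 -> V=2
t=8: input=3 -> V=13
t=9: input=2 -> V=15
t=10: input=3 -> V=21
t=11: input=2 -> V=20
t=12: input=0 -> V=12
t=13: input=0 -> V=7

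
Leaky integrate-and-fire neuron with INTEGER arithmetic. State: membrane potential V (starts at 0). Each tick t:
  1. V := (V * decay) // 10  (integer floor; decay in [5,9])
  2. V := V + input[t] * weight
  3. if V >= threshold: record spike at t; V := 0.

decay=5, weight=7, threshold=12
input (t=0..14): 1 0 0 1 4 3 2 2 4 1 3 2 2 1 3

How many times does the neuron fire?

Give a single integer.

Answer: 9

Derivation:
t=0: input=1 -> V=7
t=1: input=0 -> V=3
t=2: input=0 -> V=1
t=3: input=1 -> V=7
t=4: input=4 -> V=0 FIRE
t=5: input=3 -> V=0 FIRE
t=6: input=2 -> V=0 FIRE
t=7: input=2 -> V=0 FIRE
t=8: input=4 -> V=0 FIRE
t=9: input=1 -> V=7
t=10: input=3 -> V=0 FIRE
t=11: input=2 -> V=0 FIRE
t=12: input=2 -> V=0 FIRE
t=13: input=1 -> V=7
t=14: input=3 -> V=0 FIRE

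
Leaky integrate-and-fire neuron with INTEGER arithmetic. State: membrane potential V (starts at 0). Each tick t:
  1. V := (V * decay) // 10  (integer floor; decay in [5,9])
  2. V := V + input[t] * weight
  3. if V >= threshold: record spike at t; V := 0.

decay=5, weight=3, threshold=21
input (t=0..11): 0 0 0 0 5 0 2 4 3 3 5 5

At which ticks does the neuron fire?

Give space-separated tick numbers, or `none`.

t=0: input=0 -> V=0
t=1: input=0 -> V=0
t=2: input=0 -> V=0
t=3: input=0 -> V=0
t=4: input=5 -> V=15
t=5: input=0 -> V=7
t=6: input=2 -> V=9
t=7: input=4 -> V=16
t=8: input=3 -> V=17
t=9: input=3 -> V=17
t=10: input=5 -> V=0 FIRE
t=11: input=5 -> V=15

Answer: 10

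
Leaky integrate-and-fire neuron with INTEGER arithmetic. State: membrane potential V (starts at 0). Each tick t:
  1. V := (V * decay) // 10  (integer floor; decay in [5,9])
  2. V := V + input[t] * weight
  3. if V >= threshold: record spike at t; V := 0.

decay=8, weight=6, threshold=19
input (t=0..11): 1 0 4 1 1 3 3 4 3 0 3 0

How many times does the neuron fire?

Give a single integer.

Answer: 4

Derivation:
t=0: input=1 -> V=6
t=1: input=0 -> V=4
t=2: input=4 -> V=0 FIRE
t=3: input=1 -> V=6
t=4: input=1 -> V=10
t=5: input=3 -> V=0 FIRE
t=6: input=3 -> V=18
t=7: input=4 -> V=0 FIRE
t=8: input=3 -> V=18
t=9: input=0 -> V=14
t=10: input=3 -> V=0 FIRE
t=11: input=0 -> V=0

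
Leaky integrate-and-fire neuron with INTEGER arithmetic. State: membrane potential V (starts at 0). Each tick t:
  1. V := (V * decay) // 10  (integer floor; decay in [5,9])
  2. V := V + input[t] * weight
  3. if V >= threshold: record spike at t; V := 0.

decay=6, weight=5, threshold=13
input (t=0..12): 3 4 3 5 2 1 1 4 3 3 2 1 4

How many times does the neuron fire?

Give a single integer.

Answer: 8

Derivation:
t=0: input=3 -> V=0 FIRE
t=1: input=4 -> V=0 FIRE
t=2: input=3 -> V=0 FIRE
t=3: input=5 -> V=0 FIRE
t=4: input=2 -> V=10
t=5: input=1 -> V=11
t=6: input=1 -> V=11
t=7: input=4 -> V=0 FIRE
t=8: input=3 -> V=0 FIRE
t=9: input=3 -> V=0 FIRE
t=10: input=2 -> V=10
t=11: input=1 -> V=11
t=12: input=4 -> V=0 FIRE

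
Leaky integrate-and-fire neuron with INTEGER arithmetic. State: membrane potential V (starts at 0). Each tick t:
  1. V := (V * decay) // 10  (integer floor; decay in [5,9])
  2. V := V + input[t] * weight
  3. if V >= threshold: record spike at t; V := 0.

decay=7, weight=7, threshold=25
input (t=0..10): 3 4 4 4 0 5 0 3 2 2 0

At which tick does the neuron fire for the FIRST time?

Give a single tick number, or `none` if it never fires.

t=0: input=3 -> V=21
t=1: input=4 -> V=0 FIRE
t=2: input=4 -> V=0 FIRE
t=3: input=4 -> V=0 FIRE
t=4: input=0 -> V=0
t=5: input=5 -> V=0 FIRE
t=6: input=0 -> V=0
t=7: input=3 -> V=21
t=8: input=2 -> V=0 FIRE
t=9: input=2 -> V=14
t=10: input=0 -> V=9

Answer: 1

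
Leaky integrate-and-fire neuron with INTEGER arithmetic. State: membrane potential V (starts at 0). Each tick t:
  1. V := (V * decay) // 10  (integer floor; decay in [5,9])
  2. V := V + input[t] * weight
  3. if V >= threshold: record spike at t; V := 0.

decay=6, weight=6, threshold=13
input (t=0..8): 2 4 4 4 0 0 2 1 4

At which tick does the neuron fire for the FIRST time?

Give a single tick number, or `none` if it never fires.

Answer: 1

Derivation:
t=0: input=2 -> V=12
t=1: input=4 -> V=0 FIRE
t=2: input=4 -> V=0 FIRE
t=3: input=4 -> V=0 FIRE
t=4: input=0 -> V=0
t=5: input=0 -> V=0
t=6: input=2 -> V=12
t=7: input=1 -> V=0 FIRE
t=8: input=4 -> V=0 FIRE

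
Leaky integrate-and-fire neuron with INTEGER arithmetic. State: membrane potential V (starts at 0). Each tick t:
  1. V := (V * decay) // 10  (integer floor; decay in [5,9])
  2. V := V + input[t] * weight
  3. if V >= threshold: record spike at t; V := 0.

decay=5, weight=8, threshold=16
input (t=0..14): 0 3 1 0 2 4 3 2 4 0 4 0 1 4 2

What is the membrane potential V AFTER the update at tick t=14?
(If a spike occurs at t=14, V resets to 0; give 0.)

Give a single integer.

Answer: 0

Derivation:
t=0: input=0 -> V=0
t=1: input=3 -> V=0 FIRE
t=2: input=1 -> V=8
t=3: input=0 -> V=4
t=4: input=2 -> V=0 FIRE
t=5: input=4 -> V=0 FIRE
t=6: input=3 -> V=0 FIRE
t=7: input=2 -> V=0 FIRE
t=8: input=4 -> V=0 FIRE
t=9: input=0 -> V=0
t=10: input=4 -> V=0 FIRE
t=11: input=0 -> V=0
t=12: input=1 -> V=8
t=13: input=4 -> V=0 FIRE
t=14: input=2 -> V=0 FIRE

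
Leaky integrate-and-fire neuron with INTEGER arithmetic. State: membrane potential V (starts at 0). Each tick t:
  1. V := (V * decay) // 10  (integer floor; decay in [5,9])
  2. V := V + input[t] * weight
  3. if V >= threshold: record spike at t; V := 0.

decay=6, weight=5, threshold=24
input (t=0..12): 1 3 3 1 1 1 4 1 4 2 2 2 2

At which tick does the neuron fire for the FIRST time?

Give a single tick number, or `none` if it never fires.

t=0: input=1 -> V=5
t=1: input=3 -> V=18
t=2: input=3 -> V=0 FIRE
t=3: input=1 -> V=5
t=4: input=1 -> V=8
t=5: input=1 -> V=9
t=6: input=4 -> V=0 FIRE
t=7: input=1 -> V=5
t=8: input=4 -> V=23
t=9: input=2 -> V=23
t=10: input=2 -> V=23
t=11: input=2 -> V=23
t=12: input=2 -> V=23

Answer: 2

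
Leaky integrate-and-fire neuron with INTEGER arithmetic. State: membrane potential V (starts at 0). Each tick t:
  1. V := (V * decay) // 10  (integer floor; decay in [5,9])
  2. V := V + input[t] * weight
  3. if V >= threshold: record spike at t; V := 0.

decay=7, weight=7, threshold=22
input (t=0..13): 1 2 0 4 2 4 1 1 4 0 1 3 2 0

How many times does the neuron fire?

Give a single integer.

t=0: input=1 -> V=7
t=1: input=2 -> V=18
t=2: input=0 -> V=12
t=3: input=4 -> V=0 FIRE
t=4: input=2 -> V=14
t=5: input=4 -> V=0 FIRE
t=6: input=1 -> V=7
t=7: input=1 -> V=11
t=8: input=4 -> V=0 FIRE
t=9: input=0 -> V=0
t=10: input=1 -> V=7
t=11: input=3 -> V=0 FIRE
t=12: input=2 -> V=14
t=13: input=0 -> V=9

Answer: 4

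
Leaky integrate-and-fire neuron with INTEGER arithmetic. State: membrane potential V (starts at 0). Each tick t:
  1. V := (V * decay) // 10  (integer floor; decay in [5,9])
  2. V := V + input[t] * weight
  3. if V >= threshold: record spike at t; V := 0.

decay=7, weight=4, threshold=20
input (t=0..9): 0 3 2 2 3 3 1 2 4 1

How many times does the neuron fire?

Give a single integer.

t=0: input=0 -> V=0
t=1: input=3 -> V=12
t=2: input=2 -> V=16
t=3: input=2 -> V=19
t=4: input=3 -> V=0 FIRE
t=5: input=3 -> V=12
t=6: input=1 -> V=12
t=7: input=2 -> V=16
t=8: input=4 -> V=0 FIRE
t=9: input=1 -> V=4

Answer: 2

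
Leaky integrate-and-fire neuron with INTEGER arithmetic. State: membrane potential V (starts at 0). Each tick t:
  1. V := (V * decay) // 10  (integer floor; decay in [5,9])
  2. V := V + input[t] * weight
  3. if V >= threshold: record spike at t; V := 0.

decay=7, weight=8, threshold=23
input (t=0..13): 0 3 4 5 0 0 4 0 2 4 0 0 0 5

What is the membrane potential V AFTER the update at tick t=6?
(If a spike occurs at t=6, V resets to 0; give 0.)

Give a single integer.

Answer: 0

Derivation:
t=0: input=0 -> V=0
t=1: input=3 -> V=0 FIRE
t=2: input=4 -> V=0 FIRE
t=3: input=5 -> V=0 FIRE
t=4: input=0 -> V=0
t=5: input=0 -> V=0
t=6: input=4 -> V=0 FIRE
t=7: input=0 -> V=0
t=8: input=2 -> V=16
t=9: input=4 -> V=0 FIRE
t=10: input=0 -> V=0
t=11: input=0 -> V=0
t=12: input=0 -> V=0
t=13: input=5 -> V=0 FIRE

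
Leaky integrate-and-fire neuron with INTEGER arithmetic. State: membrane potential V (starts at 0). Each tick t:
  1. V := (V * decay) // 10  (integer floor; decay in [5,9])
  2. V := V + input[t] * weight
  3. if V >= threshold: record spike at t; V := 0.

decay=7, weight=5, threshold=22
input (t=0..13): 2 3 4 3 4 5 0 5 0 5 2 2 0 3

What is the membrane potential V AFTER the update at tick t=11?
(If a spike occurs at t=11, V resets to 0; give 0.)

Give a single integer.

t=0: input=2 -> V=10
t=1: input=3 -> V=0 FIRE
t=2: input=4 -> V=20
t=3: input=3 -> V=0 FIRE
t=4: input=4 -> V=20
t=5: input=5 -> V=0 FIRE
t=6: input=0 -> V=0
t=7: input=5 -> V=0 FIRE
t=8: input=0 -> V=0
t=9: input=5 -> V=0 FIRE
t=10: input=2 -> V=10
t=11: input=2 -> V=17
t=12: input=0 -> V=11
t=13: input=3 -> V=0 FIRE

Answer: 17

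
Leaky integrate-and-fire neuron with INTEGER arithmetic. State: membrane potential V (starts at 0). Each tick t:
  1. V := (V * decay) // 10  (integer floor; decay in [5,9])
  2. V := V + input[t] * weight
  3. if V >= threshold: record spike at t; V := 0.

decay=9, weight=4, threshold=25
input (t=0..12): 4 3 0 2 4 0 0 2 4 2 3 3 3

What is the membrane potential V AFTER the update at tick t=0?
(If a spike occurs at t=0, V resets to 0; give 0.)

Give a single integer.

Answer: 16

Derivation:
t=0: input=4 -> V=16
t=1: input=3 -> V=0 FIRE
t=2: input=0 -> V=0
t=3: input=2 -> V=8
t=4: input=4 -> V=23
t=5: input=0 -> V=20
t=6: input=0 -> V=18
t=7: input=2 -> V=24
t=8: input=4 -> V=0 FIRE
t=9: input=2 -> V=8
t=10: input=3 -> V=19
t=11: input=3 -> V=0 FIRE
t=12: input=3 -> V=12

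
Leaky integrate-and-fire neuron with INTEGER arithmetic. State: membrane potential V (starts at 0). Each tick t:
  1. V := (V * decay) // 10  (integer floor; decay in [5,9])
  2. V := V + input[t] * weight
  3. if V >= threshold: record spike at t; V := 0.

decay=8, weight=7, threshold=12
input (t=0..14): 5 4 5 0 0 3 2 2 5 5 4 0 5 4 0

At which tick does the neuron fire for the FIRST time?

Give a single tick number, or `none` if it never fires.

Answer: 0

Derivation:
t=0: input=5 -> V=0 FIRE
t=1: input=4 -> V=0 FIRE
t=2: input=5 -> V=0 FIRE
t=3: input=0 -> V=0
t=4: input=0 -> V=0
t=5: input=3 -> V=0 FIRE
t=6: input=2 -> V=0 FIRE
t=7: input=2 -> V=0 FIRE
t=8: input=5 -> V=0 FIRE
t=9: input=5 -> V=0 FIRE
t=10: input=4 -> V=0 FIRE
t=11: input=0 -> V=0
t=12: input=5 -> V=0 FIRE
t=13: input=4 -> V=0 FIRE
t=14: input=0 -> V=0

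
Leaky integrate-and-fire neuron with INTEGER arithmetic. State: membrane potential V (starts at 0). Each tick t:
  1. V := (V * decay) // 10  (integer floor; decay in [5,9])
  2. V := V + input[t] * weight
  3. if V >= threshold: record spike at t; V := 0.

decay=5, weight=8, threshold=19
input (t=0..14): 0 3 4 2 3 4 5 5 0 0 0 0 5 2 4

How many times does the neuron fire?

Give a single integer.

Answer: 8

Derivation:
t=0: input=0 -> V=0
t=1: input=3 -> V=0 FIRE
t=2: input=4 -> V=0 FIRE
t=3: input=2 -> V=16
t=4: input=3 -> V=0 FIRE
t=5: input=4 -> V=0 FIRE
t=6: input=5 -> V=0 FIRE
t=7: input=5 -> V=0 FIRE
t=8: input=0 -> V=0
t=9: input=0 -> V=0
t=10: input=0 -> V=0
t=11: input=0 -> V=0
t=12: input=5 -> V=0 FIRE
t=13: input=2 -> V=16
t=14: input=4 -> V=0 FIRE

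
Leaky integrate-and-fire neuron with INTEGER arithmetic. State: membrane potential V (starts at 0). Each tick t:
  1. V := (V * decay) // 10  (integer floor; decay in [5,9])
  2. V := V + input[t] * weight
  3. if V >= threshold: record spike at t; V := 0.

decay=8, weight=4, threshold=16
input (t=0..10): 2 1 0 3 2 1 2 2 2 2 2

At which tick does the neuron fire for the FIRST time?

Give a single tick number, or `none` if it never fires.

t=0: input=2 -> V=8
t=1: input=1 -> V=10
t=2: input=0 -> V=8
t=3: input=3 -> V=0 FIRE
t=4: input=2 -> V=8
t=5: input=1 -> V=10
t=6: input=2 -> V=0 FIRE
t=7: input=2 -> V=8
t=8: input=2 -> V=14
t=9: input=2 -> V=0 FIRE
t=10: input=2 -> V=8

Answer: 3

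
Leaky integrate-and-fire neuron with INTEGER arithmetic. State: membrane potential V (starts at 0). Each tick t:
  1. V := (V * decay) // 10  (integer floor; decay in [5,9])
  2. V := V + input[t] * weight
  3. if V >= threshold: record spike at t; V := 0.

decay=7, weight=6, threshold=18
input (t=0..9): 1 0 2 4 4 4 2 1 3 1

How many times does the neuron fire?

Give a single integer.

t=0: input=1 -> V=6
t=1: input=0 -> V=4
t=2: input=2 -> V=14
t=3: input=4 -> V=0 FIRE
t=4: input=4 -> V=0 FIRE
t=5: input=4 -> V=0 FIRE
t=6: input=2 -> V=12
t=7: input=1 -> V=14
t=8: input=3 -> V=0 FIRE
t=9: input=1 -> V=6

Answer: 4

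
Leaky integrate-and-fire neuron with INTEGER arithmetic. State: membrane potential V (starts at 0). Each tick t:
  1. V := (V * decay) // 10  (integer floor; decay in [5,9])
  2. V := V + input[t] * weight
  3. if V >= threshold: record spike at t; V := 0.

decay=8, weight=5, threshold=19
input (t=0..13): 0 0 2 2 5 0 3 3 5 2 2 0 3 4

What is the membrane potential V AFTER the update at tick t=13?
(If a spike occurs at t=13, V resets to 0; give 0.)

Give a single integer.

Answer: 0

Derivation:
t=0: input=0 -> V=0
t=1: input=0 -> V=0
t=2: input=2 -> V=10
t=3: input=2 -> V=18
t=4: input=5 -> V=0 FIRE
t=5: input=0 -> V=0
t=6: input=3 -> V=15
t=7: input=3 -> V=0 FIRE
t=8: input=5 -> V=0 FIRE
t=9: input=2 -> V=10
t=10: input=2 -> V=18
t=11: input=0 -> V=14
t=12: input=3 -> V=0 FIRE
t=13: input=4 -> V=0 FIRE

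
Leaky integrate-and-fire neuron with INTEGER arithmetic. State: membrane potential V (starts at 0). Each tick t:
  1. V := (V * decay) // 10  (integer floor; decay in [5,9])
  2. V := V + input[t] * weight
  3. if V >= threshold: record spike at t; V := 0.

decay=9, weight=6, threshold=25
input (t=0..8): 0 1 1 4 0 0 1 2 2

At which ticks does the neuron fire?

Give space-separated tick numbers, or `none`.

Answer: 3 8

Derivation:
t=0: input=0 -> V=0
t=1: input=1 -> V=6
t=2: input=1 -> V=11
t=3: input=4 -> V=0 FIRE
t=4: input=0 -> V=0
t=5: input=0 -> V=0
t=6: input=1 -> V=6
t=7: input=2 -> V=17
t=8: input=2 -> V=0 FIRE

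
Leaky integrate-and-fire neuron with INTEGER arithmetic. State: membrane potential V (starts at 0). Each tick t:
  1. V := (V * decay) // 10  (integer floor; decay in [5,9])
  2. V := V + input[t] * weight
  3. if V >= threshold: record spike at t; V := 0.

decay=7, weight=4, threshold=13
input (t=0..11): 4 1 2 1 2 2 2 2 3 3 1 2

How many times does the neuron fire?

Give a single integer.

Answer: 5

Derivation:
t=0: input=4 -> V=0 FIRE
t=1: input=1 -> V=4
t=2: input=2 -> V=10
t=3: input=1 -> V=11
t=4: input=2 -> V=0 FIRE
t=5: input=2 -> V=8
t=6: input=2 -> V=0 FIRE
t=7: input=2 -> V=8
t=8: input=3 -> V=0 FIRE
t=9: input=3 -> V=12
t=10: input=1 -> V=12
t=11: input=2 -> V=0 FIRE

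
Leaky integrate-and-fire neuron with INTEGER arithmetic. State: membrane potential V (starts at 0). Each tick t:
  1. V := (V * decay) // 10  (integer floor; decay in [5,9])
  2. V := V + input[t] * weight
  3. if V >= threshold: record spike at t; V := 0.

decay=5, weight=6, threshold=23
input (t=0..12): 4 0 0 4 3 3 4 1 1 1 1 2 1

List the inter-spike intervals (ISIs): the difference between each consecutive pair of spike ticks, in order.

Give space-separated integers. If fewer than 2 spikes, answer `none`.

t=0: input=4 -> V=0 FIRE
t=1: input=0 -> V=0
t=2: input=0 -> V=0
t=3: input=4 -> V=0 FIRE
t=4: input=3 -> V=18
t=5: input=3 -> V=0 FIRE
t=6: input=4 -> V=0 FIRE
t=7: input=1 -> V=6
t=8: input=1 -> V=9
t=9: input=1 -> V=10
t=10: input=1 -> V=11
t=11: input=2 -> V=17
t=12: input=1 -> V=14

Answer: 3 2 1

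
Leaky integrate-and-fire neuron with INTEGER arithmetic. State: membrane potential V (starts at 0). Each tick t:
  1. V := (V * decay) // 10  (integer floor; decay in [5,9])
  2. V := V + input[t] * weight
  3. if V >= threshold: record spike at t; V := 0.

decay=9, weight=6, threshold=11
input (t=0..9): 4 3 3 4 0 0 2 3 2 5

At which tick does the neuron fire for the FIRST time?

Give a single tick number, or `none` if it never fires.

t=0: input=4 -> V=0 FIRE
t=1: input=3 -> V=0 FIRE
t=2: input=3 -> V=0 FIRE
t=3: input=4 -> V=0 FIRE
t=4: input=0 -> V=0
t=5: input=0 -> V=0
t=6: input=2 -> V=0 FIRE
t=7: input=3 -> V=0 FIRE
t=8: input=2 -> V=0 FIRE
t=9: input=5 -> V=0 FIRE

Answer: 0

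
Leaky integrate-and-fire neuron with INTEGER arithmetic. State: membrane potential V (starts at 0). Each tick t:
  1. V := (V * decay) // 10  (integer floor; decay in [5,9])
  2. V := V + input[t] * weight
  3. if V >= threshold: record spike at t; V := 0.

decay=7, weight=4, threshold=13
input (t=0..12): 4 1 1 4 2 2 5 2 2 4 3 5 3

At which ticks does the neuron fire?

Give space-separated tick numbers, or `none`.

t=0: input=4 -> V=0 FIRE
t=1: input=1 -> V=4
t=2: input=1 -> V=6
t=3: input=4 -> V=0 FIRE
t=4: input=2 -> V=8
t=5: input=2 -> V=0 FIRE
t=6: input=5 -> V=0 FIRE
t=7: input=2 -> V=8
t=8: input=2 -> V=0 FIRE
t=9: input=4 -> V=0 FIRE
t=10: input=3 -> V=12
t=11: input=5 -> V=0 FIRE
t=12: input=3 -> V=12

Answer: 0 3 5 6 8 9 11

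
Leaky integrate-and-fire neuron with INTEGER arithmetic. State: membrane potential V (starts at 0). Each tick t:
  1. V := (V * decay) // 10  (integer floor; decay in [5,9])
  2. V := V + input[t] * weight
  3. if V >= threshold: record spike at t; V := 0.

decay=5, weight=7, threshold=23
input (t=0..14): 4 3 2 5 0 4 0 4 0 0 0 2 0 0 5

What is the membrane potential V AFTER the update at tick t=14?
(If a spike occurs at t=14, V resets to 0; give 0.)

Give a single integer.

t=0: input=4 -> V=0 FIRE
t=1: input=3 -> V=21
t=2: input=2 -> V=0 FIRE
t=3: input=5 -> V=0 FIRE
t=4: input=0 -> V=0
t=5: input=4 -> V=0 FIRE
t=6: input=0 -> V=0
t=7: input=4 -> V=0 FIRE
t=8: input=0 -> V=0
t=9: input=0 -> V=0
t=10: input=0 -> V=0
t=11: input=2 -> V=14
t=12: input=0 -> V=7
t=13: input=0 -> V=3
t=14: input=5 -> V=0 FIRE

Answer: 0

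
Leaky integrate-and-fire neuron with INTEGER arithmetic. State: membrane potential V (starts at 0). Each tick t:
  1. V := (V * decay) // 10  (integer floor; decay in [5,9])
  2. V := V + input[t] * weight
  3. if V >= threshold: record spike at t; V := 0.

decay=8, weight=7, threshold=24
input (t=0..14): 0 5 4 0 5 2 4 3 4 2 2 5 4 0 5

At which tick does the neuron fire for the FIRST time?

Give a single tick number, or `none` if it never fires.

Answer: 1

Derivation:
t=0: input=0 -> V=0
t=1: input=5 -> V=0 FIRE
t=2: input=4 -> V=0 FIRE
t=3: input=0 -> V=0
t=4: input=5 -> V=0 FIRE
t=5: input=2 -> V=14
t=6: input=4 -> V=0 FIRE
t=7: input=3 -> V=21
t=8: input=4 -> V=0 FIRE
t=9: input=2 -> V=14
t=10: input=2 -> V=0 FIRE
t=11: input=5 -> V=0 FIRE
t=12: input=4 -> V=0 FIRE
t=13: input=0 -> V=0
t=14: input=5 -> V=0 FIRE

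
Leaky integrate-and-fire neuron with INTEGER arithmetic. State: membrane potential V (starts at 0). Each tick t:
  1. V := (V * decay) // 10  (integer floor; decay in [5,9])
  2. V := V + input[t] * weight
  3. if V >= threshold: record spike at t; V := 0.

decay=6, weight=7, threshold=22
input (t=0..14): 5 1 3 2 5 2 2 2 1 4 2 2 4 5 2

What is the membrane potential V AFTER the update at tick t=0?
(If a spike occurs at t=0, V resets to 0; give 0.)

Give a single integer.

Answer: 0

Derivation:
t=0: input=5 -> V=0 FIRE
t=1: input=1 -> V=7
t=2: input=3 -> V=0 FIRE
t=3: input=2 -> V=14
t=4: input=5 -> V=0 FIRE
t=5: input=2 -> V=14
t=6: input=2 -> V=0 FIRE
t=7: input=2 -> V=14
t=8: input=1 -> V=15
t=9: input=4 -> V=0 FIRE
t=10: input=2 -> V=14
t=11: input=2 -> V=0 FIRE
t=12: input=4 -> V=0 FIRE
t=13: input=5 -> V=0 FIRE
t=14: input=2 -> V=14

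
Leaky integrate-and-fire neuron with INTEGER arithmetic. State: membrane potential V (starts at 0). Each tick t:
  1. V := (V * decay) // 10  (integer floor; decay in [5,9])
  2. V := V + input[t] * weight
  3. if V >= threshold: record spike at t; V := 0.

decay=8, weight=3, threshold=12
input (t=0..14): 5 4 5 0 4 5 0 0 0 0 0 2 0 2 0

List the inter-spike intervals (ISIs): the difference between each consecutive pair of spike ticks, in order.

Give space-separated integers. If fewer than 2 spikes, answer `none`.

Answer: 1 1 2 1

Derivation:
t=0: input=5 -> V=0 FIRE
t=1: input=4 -> V=0 FIRE
t=2: input=5 -> V=0 FIRE
t=3: input=0 -> V=0
t=4: input=4 -> V=0 FIRE
t=5: input=5 -> V=0 FIRE
t=6: input=0 -> V=0
t=7: input=0 -> V=0
t=8: input=0 -> V=0
t=9: input=0 -> V=0
t=10: input=0 -> V=0
t=11: input=2 -> V=6
t=12: input=0 -> V=4
t=13: input=2 -> V=9
t=14: input=0 -> V=7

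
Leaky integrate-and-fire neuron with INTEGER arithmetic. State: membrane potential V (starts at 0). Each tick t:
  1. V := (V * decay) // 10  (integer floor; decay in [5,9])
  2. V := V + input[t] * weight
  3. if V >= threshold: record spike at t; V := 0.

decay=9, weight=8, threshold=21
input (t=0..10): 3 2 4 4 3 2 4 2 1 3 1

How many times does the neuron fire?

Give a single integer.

Answer: 7

Derivation:
t=0: input=3 -> V=0 FIRE
t=1: input=2 -> V=16
t=2: input=4 -> V=0 FIRE
t=3: input=4 -> V=0 FIRE
t=4: input=3 -> V=0 FIRE
t=5: input=2 -> V=16
t=6: input=4 -> V=0 FIRE
t=7: input=2 -> V=16
t=8: input=1 -> V=0 FIRE
t=9: input=3 -> V=0 FIRE
t=10: input=1 -> V=8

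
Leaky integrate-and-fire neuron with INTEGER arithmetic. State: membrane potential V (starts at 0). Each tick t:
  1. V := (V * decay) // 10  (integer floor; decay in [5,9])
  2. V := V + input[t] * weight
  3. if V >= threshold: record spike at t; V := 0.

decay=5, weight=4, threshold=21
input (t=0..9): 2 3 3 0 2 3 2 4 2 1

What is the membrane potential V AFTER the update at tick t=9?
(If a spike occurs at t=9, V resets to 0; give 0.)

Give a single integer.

t=0: input=2 -> V=8
t=1: input=3 -> V=16
t=2: input=3 -> V=20
t=3: input=0 -> V=10
t=4: input=2 -> V=13
t=5: input=3 -> V=18
t=6: input=2 -> V=17
t=7: input=4 -> V=0 FIRE
t=8: input=2 -> V=8
t=9: input=1 -> V=8

Answer: 8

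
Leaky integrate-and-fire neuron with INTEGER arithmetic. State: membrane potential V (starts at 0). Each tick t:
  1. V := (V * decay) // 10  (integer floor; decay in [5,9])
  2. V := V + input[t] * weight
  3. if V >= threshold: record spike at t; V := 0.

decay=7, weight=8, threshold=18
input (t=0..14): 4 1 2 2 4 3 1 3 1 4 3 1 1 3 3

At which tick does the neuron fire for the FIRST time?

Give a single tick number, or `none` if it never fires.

t=0: input=4 -> V=0 FIRE
t=1: input=1 -> V=8
t=2: input=2 -> V=0 FIRE
t=3: input=2 -> V=16
t=4: input=4 -> V=0 FIRE
t=5: input=3 -> V=0 FIRE
t=6: input=1 -> V=8
t=7: input=3 -> V=0 FIRE
t=8: input=1 -> V=8
t=9: input=4 -> V=0 FIRE
t=10: input=3 -> V=0 FIRE
t=11: input=1 -> V=8
t=12: input=1 -> V=13
t=13: input=3 -> V=0 FIRE
t=14: input=3 -> V=0 FIRE

Answer: 0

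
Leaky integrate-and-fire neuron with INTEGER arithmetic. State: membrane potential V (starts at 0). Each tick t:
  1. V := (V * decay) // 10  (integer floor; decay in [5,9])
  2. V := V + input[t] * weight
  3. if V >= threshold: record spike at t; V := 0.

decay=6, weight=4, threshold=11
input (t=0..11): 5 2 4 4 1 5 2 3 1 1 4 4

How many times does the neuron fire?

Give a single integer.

t=0: input=5 -> V=0 FIRE
t=1: input=2 -> V=8
t=2: input=4 -> V=0 FIRE
t=3: input=4 -> V=0 FIRE
t=4: input=1 -> V=4
t=5: input=5 -> V=0 FIRE
t=6: input=2 -> V=8
t=7: input=3 -> V=0 FIRE
t=8: input=1 -> V=4
t=9: input=1 -> V=6
t=10: input=4 -> V=0 FIRE
t=11: input=4 -> V=0 FIRE

Answer: 7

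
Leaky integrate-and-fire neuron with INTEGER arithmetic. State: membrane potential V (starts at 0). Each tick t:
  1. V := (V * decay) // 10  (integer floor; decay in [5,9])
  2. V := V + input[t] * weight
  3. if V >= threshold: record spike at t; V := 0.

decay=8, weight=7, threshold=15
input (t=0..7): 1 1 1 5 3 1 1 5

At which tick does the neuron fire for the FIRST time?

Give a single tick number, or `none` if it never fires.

Answer: 2

Derivation:
t=0: input=1 -> V=7
t=1: input=1 -> V=12
t=2: input=1 -> V=0 FIRE
t=3: input=5 -> V=0 FIRE
t=4: input=3 -> V=0 FIRE
t=5: input=1 -> V=7
t=6: input=1 -> V=12
t=7: input=5 -> V=0 FIRE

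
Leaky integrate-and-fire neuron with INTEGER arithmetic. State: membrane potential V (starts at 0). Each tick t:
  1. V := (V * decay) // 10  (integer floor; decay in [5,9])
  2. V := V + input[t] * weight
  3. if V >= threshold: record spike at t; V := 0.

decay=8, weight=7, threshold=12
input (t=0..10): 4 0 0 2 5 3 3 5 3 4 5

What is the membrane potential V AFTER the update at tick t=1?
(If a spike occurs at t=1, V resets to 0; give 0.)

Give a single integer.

t=0: input=4 -> V=0 FIRE
t=1: input=0 -> V=0
t=2: input=0 -> V=0
t=3: input=2 -> V=0 FIRE
t=4: input=5 -> V=0 FIRE
t=5: input=3 -> V=0 FIRE
t=6: input=3 -> V=0 FIRE
t=7: input=5 -> V=0 FIRE
t=8: input=3 -> V=0 FIRE
t=9: input=4 -> V=0 FIRE
t=10: input=5 -> V=0 FIRE

Answer: 0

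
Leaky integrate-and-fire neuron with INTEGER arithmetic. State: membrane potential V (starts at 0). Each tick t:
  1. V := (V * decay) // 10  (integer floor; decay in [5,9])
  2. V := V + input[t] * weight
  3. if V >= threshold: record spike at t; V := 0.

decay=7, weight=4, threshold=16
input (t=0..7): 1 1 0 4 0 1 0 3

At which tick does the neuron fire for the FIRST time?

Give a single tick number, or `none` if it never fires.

Answer: 3

Derivation:
t=0: input=1 -> V=4
t=1: input=1 -> V=6
t=2: input=0 -> V=4
t=3: input=4 -> V=0 FIRE
t=4: input=0 -> V=0
t=5: input=1 -> V=4
t=6: input=0 -> V=2
t=7: input=3 -> V=13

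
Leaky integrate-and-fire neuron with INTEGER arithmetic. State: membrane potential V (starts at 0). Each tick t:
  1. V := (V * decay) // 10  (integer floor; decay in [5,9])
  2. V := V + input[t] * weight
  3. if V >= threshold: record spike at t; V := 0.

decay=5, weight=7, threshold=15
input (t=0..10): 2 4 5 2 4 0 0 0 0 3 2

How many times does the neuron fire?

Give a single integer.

t=0: input=2 -> V=14
t=1: input=4 -> V=0 FIRE
t=2: input=5 -> V=0 FIRE
t=3: input=2 -> V=14
t=4: input=4 -> V=0 FIRE
t=5: input=0 -> V=0
t=6: input=0 -> V=0
t=7: input=0 -> V=0
t=8: input=0 -> V=0
t=9: input=3 -> V=0 FIRE
t=10: input=2 -> V=14

Answer: 4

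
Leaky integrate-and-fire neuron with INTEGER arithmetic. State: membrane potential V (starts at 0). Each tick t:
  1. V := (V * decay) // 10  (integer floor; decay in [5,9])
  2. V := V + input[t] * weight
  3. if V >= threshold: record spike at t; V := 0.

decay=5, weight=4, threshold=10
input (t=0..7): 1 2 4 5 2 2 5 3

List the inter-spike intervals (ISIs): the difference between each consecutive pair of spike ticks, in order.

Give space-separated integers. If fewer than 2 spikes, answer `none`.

Answer: 1 1 2 1 1

Derivation:
t=0: input=1 -> V=4
t=1: input=2 -> V=0 FIRE
t=2: input=4 -> V=0 FIRE
t=3: input=5 -> V=0 FIRE
t=4: input=2 -> V=8
t=5: input=2 -> V=0 FIRE
t=6: input=5 -> V=0 FIRE
t=7: input=3 -> V=0 FIRE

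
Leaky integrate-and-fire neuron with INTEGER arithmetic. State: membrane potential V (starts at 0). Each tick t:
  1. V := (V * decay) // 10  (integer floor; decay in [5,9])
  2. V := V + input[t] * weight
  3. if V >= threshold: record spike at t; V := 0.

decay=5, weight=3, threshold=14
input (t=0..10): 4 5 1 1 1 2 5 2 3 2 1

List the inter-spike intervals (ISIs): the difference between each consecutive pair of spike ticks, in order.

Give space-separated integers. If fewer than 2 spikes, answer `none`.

t=0: input=4 -> V=12
t=1: input=5 -> V=0 FIRE
t=2: input=1 -> V=3
t=3: input=1 -> V=4
t=4: input=1 -> V=5
t=5: input=2 -> V=8
t=6: input=5 -> V=0 FIRE
t=7: input=2 -> V=6
t=8: input=3 -> V=12
t=9: input=2 -> V=12
t=10: input=1 -> V=9

Answer: 5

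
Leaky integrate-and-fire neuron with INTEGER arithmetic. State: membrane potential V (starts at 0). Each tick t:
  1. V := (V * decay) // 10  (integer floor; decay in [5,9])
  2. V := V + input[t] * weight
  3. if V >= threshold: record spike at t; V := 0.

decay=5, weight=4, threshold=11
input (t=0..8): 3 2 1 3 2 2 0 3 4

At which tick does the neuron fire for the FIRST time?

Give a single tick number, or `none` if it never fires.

t=0: input=3 -> V=0 FIRE
t=1: input=2 -> V=8
t=2: input=1 -> V=8
t=3: input=3 -> V=0 FIRE
t=4: input=2 -> V=8
t=5: input=2 -> V=0 FIRE
t=6: input=0 -> V=0
t=7: input=3 -> V=0 FIRE
t=8: input=4 -> V=0 FIRE

Answer: 0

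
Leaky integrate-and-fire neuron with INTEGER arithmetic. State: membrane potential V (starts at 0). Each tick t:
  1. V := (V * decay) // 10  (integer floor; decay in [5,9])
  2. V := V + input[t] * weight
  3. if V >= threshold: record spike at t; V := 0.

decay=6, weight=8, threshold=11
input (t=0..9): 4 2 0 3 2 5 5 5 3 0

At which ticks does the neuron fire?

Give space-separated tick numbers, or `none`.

t=0: input=4 -> V=0 FIRE
t=1: input=2 -> V=0 FIRE
t=2: input=0 -> V=0
t=3: input=3 -> V=0 FIRE
t=4: input=2 -> V=0 FIRE
t=5: input=5 -> V=0 FIRE
t=6: input=5 -> V=0 FIRE
t=7: input=5 -> V=0 FIRE
t=8: input=3 -> V=0 FIRE
t=9: input=0 -> V=0

Answer: 0 1 3 4 5 6 7 8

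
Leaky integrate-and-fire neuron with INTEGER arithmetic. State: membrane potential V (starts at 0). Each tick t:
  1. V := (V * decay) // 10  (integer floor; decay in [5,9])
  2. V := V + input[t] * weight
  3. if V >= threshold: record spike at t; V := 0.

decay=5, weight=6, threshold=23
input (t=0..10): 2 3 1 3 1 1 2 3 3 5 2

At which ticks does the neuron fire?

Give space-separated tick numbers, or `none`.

Answer: 1 7 9

Derivation:
t=0: input=2 -> V=12
t=1: input=3 -> V=0 FIRE
t=2: input=1 -> V=6
t=3: input=3 -> V=21
t=4: input=1 -> V=16
t=5: input=1 -> V=14
t=6: input=2 -> V=19
t=7: input=3 -> V=0 FIRE
t=8: input=3 -> V=18
t=9: input=5 -> V=0 FIRE
t=10: input=2 -> V=12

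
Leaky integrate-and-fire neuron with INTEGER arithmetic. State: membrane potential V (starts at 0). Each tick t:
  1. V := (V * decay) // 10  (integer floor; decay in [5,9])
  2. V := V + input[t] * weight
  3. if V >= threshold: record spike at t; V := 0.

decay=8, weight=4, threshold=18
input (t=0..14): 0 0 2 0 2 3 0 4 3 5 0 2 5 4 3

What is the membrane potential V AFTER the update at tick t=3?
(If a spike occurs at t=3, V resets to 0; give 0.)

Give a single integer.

t=0: input=0 -> V=0
t=1: input=0 -> V=0
t=2: input=2 -> V=8
t=3: input=0 -> V=6
t=4: input=2 -> V=12
t=5: input=3 -> V=0 FIRE
t=6: input=0 -> V=0
t=7: input=4 -> V=16
t=8: input=3 -> V=0 FIRE
t=9: input=5 -> V=0 FIRE
t=10: input=0 -> V=0
t=11: input=2 -> V=8
t=12: input=5 -> V=0 FIRE
t=13: input=4 -> V=16
t=14: input=3 -> V=0 FIRE

Answer: 6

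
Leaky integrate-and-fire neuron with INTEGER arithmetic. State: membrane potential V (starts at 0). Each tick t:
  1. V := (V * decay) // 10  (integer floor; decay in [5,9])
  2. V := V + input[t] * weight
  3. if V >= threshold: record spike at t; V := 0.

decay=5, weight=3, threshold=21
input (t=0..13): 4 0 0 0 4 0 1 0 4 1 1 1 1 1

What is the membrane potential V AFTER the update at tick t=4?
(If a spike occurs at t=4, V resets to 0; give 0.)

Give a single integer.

Answer: 12

Derivation:
t=0: input=4 -> V=12
t=1: input=0 -> V=6
t=2: input=0 -> V=3
t=3: input=0 -> V=1
t=4: input=4 -> V=12
t=5: input=0 -> V=6
t=6: input=1 -> V=6
t=7: input=0 -> V=3
t=8: input=4 -> V=13
t=9: input=1 -> V=9
t=10: input=1 -> V=7
t=11: input=1 -> V=6
t=12: input=1 -> V=6
t=13: input=1 -> V=6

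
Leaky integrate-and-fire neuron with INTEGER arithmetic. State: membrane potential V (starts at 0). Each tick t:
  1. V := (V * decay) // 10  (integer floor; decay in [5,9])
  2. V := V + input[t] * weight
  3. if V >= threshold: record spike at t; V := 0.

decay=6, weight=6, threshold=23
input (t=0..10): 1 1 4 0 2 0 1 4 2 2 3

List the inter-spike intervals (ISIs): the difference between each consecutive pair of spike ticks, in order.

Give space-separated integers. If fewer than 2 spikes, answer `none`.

Answer: 5 3

Derivation:
t=0: input=1 -> V=6
t=1: input=1 -> V=9
t=2: input=4 -> V=0 FIRE
t=3: input=0 -> V=0
t=4: input=2 -> V=12
t=5: input=0 -> V=7
t=6: input=1 -> V=10
t=7: input=4 -> V=0 FIRE
t=8: input=2 -> V=12
t=9: input=2 -> V=19
t=10: input=3 -> V=0 FIRE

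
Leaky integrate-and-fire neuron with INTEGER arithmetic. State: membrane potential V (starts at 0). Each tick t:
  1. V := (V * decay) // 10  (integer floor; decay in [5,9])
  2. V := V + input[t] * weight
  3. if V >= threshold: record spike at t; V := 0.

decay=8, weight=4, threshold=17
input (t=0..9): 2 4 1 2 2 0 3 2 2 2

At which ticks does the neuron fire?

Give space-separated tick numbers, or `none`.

t=0: input=2 -> V=8
t=1: input=4 -> V=0 FIRE
t=2: input=1 -> V=4
t=3: input=2 -> V=11
t=4: input=2 -> V=16
t=5: input=0 -> V=12
t=6: input=3 -> V=0 FIRE
t=7: input=2 -> V=8
t=8: input=2 -> V=14
t=9: input=2 -> V=0 FIRE

Answer: 1 6 9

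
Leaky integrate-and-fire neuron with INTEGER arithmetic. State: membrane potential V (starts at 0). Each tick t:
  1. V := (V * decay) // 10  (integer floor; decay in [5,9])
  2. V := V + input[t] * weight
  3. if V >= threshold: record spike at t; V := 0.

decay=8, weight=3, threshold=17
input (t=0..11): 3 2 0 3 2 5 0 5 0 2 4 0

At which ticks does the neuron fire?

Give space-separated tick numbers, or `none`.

t=0: input=3 -> V=9
t=1: input=2 -> V=13
t=2: input=0 -> V=10
t=3: input=3 -> V=0 FIRE
t=4: input=2 -> V=6
t=5: input=5 -> V=0 FIRE
t=6: input=0 -> V=0
t=7: input=5 -> V=15
t=8: input=0 -> V=12
t=9: input=2 -> V=15
t=10: input=4 -> V=0 FIRE
t=11: input=0 -> V=0

Answer: 3 5 10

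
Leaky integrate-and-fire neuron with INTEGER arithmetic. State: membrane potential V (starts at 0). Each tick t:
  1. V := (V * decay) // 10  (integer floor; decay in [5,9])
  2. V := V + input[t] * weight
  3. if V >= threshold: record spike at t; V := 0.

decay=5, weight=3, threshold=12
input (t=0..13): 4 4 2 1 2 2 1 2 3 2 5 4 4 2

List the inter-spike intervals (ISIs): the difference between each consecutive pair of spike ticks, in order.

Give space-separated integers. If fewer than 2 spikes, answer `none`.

Answer: 1 7 2 1 1

Derivation:
t=0: input=4 -> V=0 FIRE
t=1: input=4 -> V=0 FIRE
t=2: input=2 -> V=6
t=3: input=1 -> V=6
t=4: input=2 -> V=9
t=5: input=2 -> V=10
t=6: input=1 -> V=8
t=7: input=2 -> V=10
t=8: input=3 -> V=0 FIRE
t=9: input=2 -> V=6
t=10: input=5 -> V=0 FIRE
t=11: input=4 -> V=0 FIRE
t=12: input=4 -> V=0 FIRE
t=13: input=2 -> V=6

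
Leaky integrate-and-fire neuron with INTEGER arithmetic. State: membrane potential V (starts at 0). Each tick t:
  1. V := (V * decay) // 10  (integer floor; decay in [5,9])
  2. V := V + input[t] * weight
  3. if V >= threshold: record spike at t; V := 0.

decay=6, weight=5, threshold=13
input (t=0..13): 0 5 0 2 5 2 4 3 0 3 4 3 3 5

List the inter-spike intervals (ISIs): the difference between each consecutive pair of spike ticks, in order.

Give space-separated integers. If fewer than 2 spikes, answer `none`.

Answer: 3 2 1 2 1 1 1 1

Derivation:
t=0: input=0 -> V=0
t=1: input=5 -> V=0 FIRE
t=2: input=0 -> V=0
t=3: input=2 -> V=10
t=4: input=5 -> V=0 FIRE
t=5: input=2 -> V=10
t=6: input=4 -> V=0 FIRE
t=7: input=3 -> V=0 FIRE
t=8: input=0 -> V=0
t=9: input=3 -> V=0 FIRE
t=10: input=4 -> V=0 FIRE
t=11: input=3 -> V=0 FIRE
t=12: input=3 -> V=0 FIRE
t=13: input=5 -> V=0 FIRE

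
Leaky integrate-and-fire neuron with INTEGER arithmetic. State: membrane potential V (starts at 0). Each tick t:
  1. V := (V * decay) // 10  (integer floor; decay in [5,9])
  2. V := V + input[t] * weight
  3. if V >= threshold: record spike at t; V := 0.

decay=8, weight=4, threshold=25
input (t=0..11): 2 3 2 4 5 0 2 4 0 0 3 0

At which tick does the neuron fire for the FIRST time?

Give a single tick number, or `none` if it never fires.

Answer: 3

Derivation:
t=0: input=2 -> V=8
t=1: input=3 -> V=18
t=2: input=2 -> V=22
t=3: input=4 -> V=0 FIRE
t=4: input=5 -> V=20
t=5: input=0 -> V=16
t=6: input=2 -> V=20
t=7: input=4 -> V=0 FIRE
t=8: input=0 -> V=0
t=9: input=0 -> V=0
t=10: input=3 -> V=12
t=11: input=0 -> V=9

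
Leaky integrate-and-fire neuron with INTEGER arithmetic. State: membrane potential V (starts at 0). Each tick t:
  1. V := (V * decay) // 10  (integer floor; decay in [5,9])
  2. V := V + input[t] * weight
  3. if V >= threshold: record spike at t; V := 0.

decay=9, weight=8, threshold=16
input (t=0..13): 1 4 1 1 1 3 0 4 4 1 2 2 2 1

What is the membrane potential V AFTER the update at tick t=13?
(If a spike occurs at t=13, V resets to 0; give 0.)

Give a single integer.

Answer: 8

Derivation:
t=0: input=1 -> V=8
t=1: input=4 -> V=0 FIRE
t=2: input=1 -> V=8
t=3: input=1 -> V=15
t=4: input=1 -> V=0 FIRE
t=5: input=3 -> V=0 FIRE
t=6: input=0 -> V=0
t=7: input=4 -> V=0 FIRE
t=8: input=4 -> V=0 FIRE
t=9: input=1 -> V=8
t=10: input=2 -> V=0 FIRE
t=11: input=2 -> V=0 FIRE
t=12: input=2 -> V=0 FIRE
t=13: input=1 -> V=8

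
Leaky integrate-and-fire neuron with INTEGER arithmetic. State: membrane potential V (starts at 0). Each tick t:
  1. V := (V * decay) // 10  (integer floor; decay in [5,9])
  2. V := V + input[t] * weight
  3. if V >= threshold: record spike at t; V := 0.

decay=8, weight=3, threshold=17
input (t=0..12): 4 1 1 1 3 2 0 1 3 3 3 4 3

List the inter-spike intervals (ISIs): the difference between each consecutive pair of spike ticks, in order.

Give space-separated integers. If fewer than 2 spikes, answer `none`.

Answer: 5 2

Derivation:
t=0: input=4 -> V=12
t=1: input=1 -> V=12
t=2: input=1 -> V=12
t=3: input=1 -> V=12
t=4: input=3 -> V=0 FIRE
t=5: input=2 -> V=6
t=6: input=0 -> V=4
t=7: input=1 -> V=6
t=8: input=3 -> V=13
t=9: input=3 -> V=0 FIRE
t=10: input=3 -> V=9
t=11: input=4 -> V=0 FIRE
t=12: input=3 -> V=9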